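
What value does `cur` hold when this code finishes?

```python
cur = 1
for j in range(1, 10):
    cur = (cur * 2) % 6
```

Let's trace through this code step by step.

Initialize: cur = 1
Entering loop: for j in range(1, 10):

After execution: cur = 2
2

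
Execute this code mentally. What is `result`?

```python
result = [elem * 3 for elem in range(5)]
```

Let's trace through this code step by step.

Initialize: result = [elem * 3 for elem in range(5)]

After execution: result = [0, 3, 6, 9, 12]
[0, 3, 6, 9, 12]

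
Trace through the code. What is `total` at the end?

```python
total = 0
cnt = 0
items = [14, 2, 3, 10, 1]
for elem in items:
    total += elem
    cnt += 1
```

Let's trace through this code step by step.

Initialize: total = 0
Initialize: cnt = 0
Initialize: items = [14, 2, 3, 10, 1]
Entering loop: for elem in items:

After execution: total = 30
30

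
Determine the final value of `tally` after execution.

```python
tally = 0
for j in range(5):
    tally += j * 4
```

Let's trace through this code step by step.

Initialize: tally = 0
Entering loop: for j in range(5):

After execution: tally = 40
40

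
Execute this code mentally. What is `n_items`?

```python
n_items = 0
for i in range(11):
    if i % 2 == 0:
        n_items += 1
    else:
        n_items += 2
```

Let's trace through this code step by step.

Initialize: n_items = 0
Entering loop: for i in range(11):

After execution: n_items = 16
16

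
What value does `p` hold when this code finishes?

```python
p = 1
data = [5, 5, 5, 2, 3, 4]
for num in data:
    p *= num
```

Let's trace through this code step by step.

Initialize: p = 1
Initialize: data = [5, 5, 5, 2, 3, 4]
Entering loop: for num in data:

After execution: p = 3000
3000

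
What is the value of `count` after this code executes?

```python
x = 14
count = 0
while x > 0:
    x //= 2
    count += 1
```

Let's trace through this code step by step.

Initialize: x = 14
Initialize: count = 0
Entering loop: while x > 0:

After execution: count = 4
4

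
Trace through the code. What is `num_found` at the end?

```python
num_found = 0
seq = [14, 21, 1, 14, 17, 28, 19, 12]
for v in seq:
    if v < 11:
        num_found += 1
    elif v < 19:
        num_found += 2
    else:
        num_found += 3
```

Let's trace through this code step by step.

Initialize: num_found = 0
Initialize: seq = [14, 21, 1, 14, 17, 28, 19, 12]
Entering loop: for v in seq:

After execution: num_found = 18
18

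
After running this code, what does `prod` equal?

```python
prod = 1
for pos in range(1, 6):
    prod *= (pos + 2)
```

Let's trace through this code step by step.

Initialize: prod = 1
Entering loop: for pos in range(1, 6):

After execution: prod = 2520
2520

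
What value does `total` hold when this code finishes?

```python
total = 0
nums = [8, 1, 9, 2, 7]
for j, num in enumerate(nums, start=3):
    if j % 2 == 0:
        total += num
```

Let's trace through this code step by step.

Initialize: total = 0
Initialize: nums = [8, 1, 9, 2, 7]
Entering loop: for j, num in enumerate(nums, start=3):

After execution: total = 3
3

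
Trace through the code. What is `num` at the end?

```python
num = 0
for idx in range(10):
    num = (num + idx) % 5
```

Let's trace through this code step by step.

Initialize: num = 0
Entering loop: for idx in range(10):

After execution: num = 0
0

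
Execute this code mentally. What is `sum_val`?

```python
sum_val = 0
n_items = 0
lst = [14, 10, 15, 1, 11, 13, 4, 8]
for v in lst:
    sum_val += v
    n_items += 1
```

Let's trace through this code step by step.

Initialize: sum_val = 0
Initialize: n_items = 0
Initialize: lst = [14, 10, 15, 1, 11, 13, 4, 8]
Entering loop: for v in lst:

After execution: sum_val = 76
76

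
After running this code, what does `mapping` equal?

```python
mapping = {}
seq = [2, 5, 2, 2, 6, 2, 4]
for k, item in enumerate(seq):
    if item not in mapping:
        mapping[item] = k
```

Let's trace through this code step by step.

Initialize: mapping = {}
Initialize: seq = [2, 5, 2, 2, 6, 2, 4]
Entering loop: for k, item in enumerate(seq):

After execution: mapping = {2: 0, 5: 1, 6: 4, 4: 6}
{2: 0, 5: 1, 6: 4, 4: 6}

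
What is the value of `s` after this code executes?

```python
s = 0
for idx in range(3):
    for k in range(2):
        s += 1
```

Let's trace through this code step by step.

Initialize: s = 0
Entering loop: for idx in range(3):

After execution: s = 6
6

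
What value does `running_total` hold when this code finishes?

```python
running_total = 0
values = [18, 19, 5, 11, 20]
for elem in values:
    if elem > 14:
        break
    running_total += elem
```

Let's trace through this code step by step.

Initialize: running_total = 0
Initialize: values = [18, 19, 5, 11, 20]
Entering loop: for elem in values:

After execution: running_total = 0
0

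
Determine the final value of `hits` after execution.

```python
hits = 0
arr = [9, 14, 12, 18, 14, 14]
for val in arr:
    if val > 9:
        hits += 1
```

Let's trace through this code step by step.

Initialize: hits = 0
Initialize: arr = [9, 14, 12, 18, 14, 14]
Entering loop: for val in arr:

After execution: hits = 5
5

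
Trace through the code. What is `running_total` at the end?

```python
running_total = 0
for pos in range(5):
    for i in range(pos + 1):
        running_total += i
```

Let's trace through this code step by step.

Initialize: running_total = 0
Entering loop: for pos in range(5):

After execution: running_total = 20
20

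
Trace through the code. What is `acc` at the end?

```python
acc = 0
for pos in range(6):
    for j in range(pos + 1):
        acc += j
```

Let's trace through this code step by step.

Initialize: acc = 0
Entering loop: for pos in range(6):

After execution: acc = 35
35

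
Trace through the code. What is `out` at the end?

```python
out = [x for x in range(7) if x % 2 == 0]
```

Let's trace through this code step by step.

Initialize: out = [x for x in range(7) if x % 2 == 0]

After execution: out = [0, 2, 4, 6]
[0, 2, 4, 6]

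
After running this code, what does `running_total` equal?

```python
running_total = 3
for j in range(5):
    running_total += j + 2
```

Let's trace through this code step by step.

Initialize: running_total = 3
Entering loop: for j in range(5):

After execution: running_total = 23
23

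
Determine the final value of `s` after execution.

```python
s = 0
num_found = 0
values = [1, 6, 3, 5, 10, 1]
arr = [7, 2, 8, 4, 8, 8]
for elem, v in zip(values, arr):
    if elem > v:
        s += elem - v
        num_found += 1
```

Let's trace through this code step by step.

Initialize: s = 0
Initialize: num_found = 0
Initialize: values = [1, 6, 3, 5, 10, 1]
Initialize: arr = [7, 2, 8, 4, 8, 8]
Entering loop: for elem, v in zip(values, arr):

After execution: s = 7
7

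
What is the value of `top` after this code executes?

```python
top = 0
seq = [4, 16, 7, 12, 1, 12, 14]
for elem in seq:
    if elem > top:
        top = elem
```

Let's trace through this code step by step.

Initialize: top = 0
Initialize: seq = [4, 16, 7, 12, 1, 12, 14]
Entering loop: for elem in seq:

After execution: top = 16
16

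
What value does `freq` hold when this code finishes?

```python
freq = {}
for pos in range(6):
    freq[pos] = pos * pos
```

Let's trace through this code step by step.

Initialize: freq = {}
Entering loop: for pos in range(6):

After execution: freq = {0: 0, 1: 1, 2: 4, 3: 9, 4: 16, 5: 25}
{0: 0, 1: 1, 2: 4, 3: 9, 4: 16, 5: 25}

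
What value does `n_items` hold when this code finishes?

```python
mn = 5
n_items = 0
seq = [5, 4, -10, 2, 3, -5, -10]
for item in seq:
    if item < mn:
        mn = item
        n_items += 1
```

Let's trace through this code step by step.

Initialize: mn = 5
Initialize: n_items = 0
Initialize: seq = [5, 4, -10, 2, 3, -5, -10]
Entering loop: for item in seq:

After execution: n_items = 2
2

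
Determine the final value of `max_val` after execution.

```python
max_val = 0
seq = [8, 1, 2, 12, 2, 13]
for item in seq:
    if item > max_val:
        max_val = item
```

Let's trace through this code step by step.

Initialize: max_val = 0
Initialize: seq = [8, 1, 2, 12, 2, 13]
Entering loop: for item in seq:

After execution: max_val = 13
13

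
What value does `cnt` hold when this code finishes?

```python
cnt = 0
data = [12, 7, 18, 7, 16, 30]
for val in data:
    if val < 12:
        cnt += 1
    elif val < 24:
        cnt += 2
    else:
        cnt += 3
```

Let's trace through this code step by step.

Initialize: cnt = 0
Initialize: data = [12, 7, 18, 7, 16, 30]
Entering loop: for val in data:

After execution: cnt = 11
11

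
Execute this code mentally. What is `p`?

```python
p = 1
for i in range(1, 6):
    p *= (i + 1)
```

Let's trace through this code step by step.

Initialize: p = 1
Entering loop: for i in range(1, 6):

After execution: p = 720
720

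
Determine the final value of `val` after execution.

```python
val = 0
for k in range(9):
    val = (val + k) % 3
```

Let's trace through this code step by step.

Initialize: val = 0
Entering loop: for k in range(9):

After execution: val = 0
0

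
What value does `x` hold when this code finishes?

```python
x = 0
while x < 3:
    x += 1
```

Let's trace through this code step by step.

Initialize: x = 0
Entering loop: while x < 3:

After execution: x = 3
3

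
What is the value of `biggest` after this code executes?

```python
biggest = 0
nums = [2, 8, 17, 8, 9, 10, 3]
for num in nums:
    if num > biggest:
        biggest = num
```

Let's trace through this code step by step.

Initialize: biggest = 0
Initialize: nums = [2, 8, 17, 8, 9, 10, 3]
Entering loop: for num in nums:

After execution: biggest = 17
17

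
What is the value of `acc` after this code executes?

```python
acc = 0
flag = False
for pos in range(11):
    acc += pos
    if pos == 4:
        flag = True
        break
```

Let's trace through this code step by step.

Initialize: acc = 0
Initialize: flag = False
Entering loop: for pos in range(11):

After execution: acc = 10
10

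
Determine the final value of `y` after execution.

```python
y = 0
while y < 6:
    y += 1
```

Let's trace through this code step by step.

Initialize: y = 0
Entering loop: while y < 6:

After execution: y = 6
6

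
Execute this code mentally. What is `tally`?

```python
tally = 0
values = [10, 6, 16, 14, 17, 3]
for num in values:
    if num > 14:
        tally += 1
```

Let's trace through this code step by step.

Initialize: tally = 0
Initialize: values = [10, 6, 16, 14, 17, 3]
Entering loop: for num in values:

After execution: tally = 2
2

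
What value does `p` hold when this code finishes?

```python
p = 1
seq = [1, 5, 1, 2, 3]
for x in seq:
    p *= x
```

Let's trace through this code step by step.

Initialize: p = 1
Initialize: seq = [1, 5, 1, 2, 3]
Entering loop: for x in seq:

After execution: p = 30
30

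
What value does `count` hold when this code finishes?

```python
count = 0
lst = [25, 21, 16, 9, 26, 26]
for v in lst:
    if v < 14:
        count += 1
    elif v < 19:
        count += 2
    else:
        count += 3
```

Let's trace through this code step by step.

Initialize: count = 0
Initialize: lst = [25, 21, 16, 9, 26, 26]
Entering loop: for v in lst:

After execution: count = 15
15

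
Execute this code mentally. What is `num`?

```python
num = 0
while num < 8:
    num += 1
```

Let's trace through this code step by step.

Initialize: num = 0
Entering loop: while num < 8:

After execution: num = 8
8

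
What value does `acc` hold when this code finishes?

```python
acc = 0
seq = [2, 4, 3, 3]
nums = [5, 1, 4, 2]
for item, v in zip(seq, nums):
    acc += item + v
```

Let's trace through this code step by step.

Initialize: acc = 0
Initialize: seq = [2, 4, 3, 3]
Initialize: nums = [5, 1, 4, 2]
Entering loop: for item, v in zip(seq, nums):

After execution: acc = 24
24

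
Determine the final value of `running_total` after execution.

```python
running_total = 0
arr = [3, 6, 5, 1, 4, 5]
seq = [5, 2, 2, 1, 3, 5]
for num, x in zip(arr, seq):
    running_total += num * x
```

Let's trace through this code step by step.

Initialize: running_total = 0
Initialize: arr = [3, 6, 5, 1, 4, 5]
Initialize: seq = [5, 2, 2, 1, 3, 5]
Entering loop: for num, x in zip(arr, seq):

After execution: running_total = 75
75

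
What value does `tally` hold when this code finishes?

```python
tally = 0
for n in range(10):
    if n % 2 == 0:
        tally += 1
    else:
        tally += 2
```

Let's trace through this code step by step.

Initialize: tally = 0
Entering loop: for n in range(10):

After execution: tally = 15
15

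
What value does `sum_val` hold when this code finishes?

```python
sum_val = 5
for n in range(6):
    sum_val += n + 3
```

Let's trace through this code step by step.

Initialize: sum_val = 5
Entering loop: for n in range(6):

After execution: sum_val = 38
38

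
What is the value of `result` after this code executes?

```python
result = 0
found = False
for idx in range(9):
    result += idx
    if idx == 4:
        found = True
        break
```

Let's trace through this code step by step.

Initialize: result = 0
Initialize: found = False
Entering loop: for idx in range(9):

After execution: result = 10
10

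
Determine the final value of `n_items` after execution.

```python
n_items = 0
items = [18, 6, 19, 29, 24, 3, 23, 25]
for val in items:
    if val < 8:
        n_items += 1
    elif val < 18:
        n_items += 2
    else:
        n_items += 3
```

Let's trace through this code step by step.

Initialize: n_items = 0
Initialize: items = [18, 6, 19, 29, 24, 3, 23, 25]
Entering loop: for val in items:

After execution: n_items = 20
20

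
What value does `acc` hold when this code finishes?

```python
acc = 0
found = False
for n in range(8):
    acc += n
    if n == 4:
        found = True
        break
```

Let's trace through this code step by step.

Initialize: acc = 0
Initialize: found = False
Entering loop: for n in range(8):

After execution: acc = 10
10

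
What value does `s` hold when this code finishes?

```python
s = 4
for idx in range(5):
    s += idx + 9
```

Let's trace through this code step by step.

Initialize: s = 4
Entering loop: for idx in range(5):

After execution: s = 59
59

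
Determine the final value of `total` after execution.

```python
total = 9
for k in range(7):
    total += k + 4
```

Let's trace through this code step by step.

Initialize: total = 9
Entering loop: for k in range(7):

After execution: total = 58
58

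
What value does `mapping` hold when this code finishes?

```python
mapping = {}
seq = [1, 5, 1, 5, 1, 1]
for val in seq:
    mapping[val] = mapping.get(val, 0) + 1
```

Let's trace through this code step by step.

Initialize: mapping = {}
Initialize: seq = [1, 5, 1, 5, 1, 1]
Entering loop: for val in seq:

After execution: mapping = {1: 4, 5: 2}
{1: 4, 5: 2}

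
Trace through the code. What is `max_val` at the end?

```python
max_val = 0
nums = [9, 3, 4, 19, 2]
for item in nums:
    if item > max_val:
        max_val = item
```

Let's trace through this code step by step.

Initialize: max_val = 0
Initialize: nums = [9, 3, 4, 19, 2]
Entering loop: for item in nums:

After execution: max_val = 19
19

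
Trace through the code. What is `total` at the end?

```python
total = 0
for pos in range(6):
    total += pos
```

Let's trace through this code step by step.

Initialize: total = 0
Entering loop: for pos in range(6):

After execution: total = 15
15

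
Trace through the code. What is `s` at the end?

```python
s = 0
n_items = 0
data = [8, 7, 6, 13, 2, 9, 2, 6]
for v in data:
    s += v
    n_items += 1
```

Let's trace through this code step by step.

Initialize: s = 0
Initialize: n_items = 0
Initialize: data = [8, 7, 6, 13, 2, 9, 2, 6]
Entering loop: for v in data:

After execution: s = 53
53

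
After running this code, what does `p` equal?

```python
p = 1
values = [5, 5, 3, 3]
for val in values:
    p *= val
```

Let's trace through this code step by step.

Initialize: p = 1
Initialize: values = [5, 5, 3, 3]
Entering loop: for val in values:

After execution: p = 225
225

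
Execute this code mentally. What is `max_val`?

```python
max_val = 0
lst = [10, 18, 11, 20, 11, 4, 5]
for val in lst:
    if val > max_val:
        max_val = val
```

Let's trace through this code step by step.

Initialize: max_val = 0
Initialize: lst = [10, 18, 11, 20, 11, 4, 5]
Entering loop: for val in lst:

After execution: max_val = 20
20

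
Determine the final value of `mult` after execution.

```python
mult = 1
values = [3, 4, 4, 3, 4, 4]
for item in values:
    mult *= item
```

Let's trace through this code step by step.

Initialize: mult = 1
Initialize: values = [3, 4, 4, 3, 4, 4]
Entering loop: for item in values:

After execution: mult = 2304
2304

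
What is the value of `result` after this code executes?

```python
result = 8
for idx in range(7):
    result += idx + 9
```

Let's trace through this code step by step.

Initialize: result = 8
Entering loop: for idx in range(7):

After execution: result = 92
92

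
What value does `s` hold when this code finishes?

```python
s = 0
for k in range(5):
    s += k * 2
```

Let's trace through this code step by step.

Initialize: s = 0
Entering loop: for k in range(5):

After execution: s = 20
20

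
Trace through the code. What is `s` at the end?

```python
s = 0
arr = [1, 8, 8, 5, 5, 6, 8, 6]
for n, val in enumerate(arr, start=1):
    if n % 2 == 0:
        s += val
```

Let's trace through this code step by step.

Initialize: s = 0
Initialize: arr = [1, 8, 8, 5, 5, 6, 8, 6]
Entering loop: for n, val in enumerate(arr, start=1):

After execution: s = 25
25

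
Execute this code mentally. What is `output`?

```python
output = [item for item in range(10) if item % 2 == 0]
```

Let's trace through this code step by step.

Initialize: output = [item for item in range(10) if item % 2 == 0]

After execution: output = [0, 2, 4, 6, 8]
[0, 2, 4, 6, 8]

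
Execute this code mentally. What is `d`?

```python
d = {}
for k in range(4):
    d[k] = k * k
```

Let's trace through this code step by step.

Initialize: d = {}
Entering loop: for k in range(4):

After execution: d = {0: 0, 1: 1, 2: 4, 3: 9}
{0: 0, 1: 1, 2: 4, 3: 9}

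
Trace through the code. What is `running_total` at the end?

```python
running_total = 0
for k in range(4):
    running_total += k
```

Let's trace through this code step by step.

Initialize: running_total = 0
Entering loop: for k in range(4):

After execution: running_total = 6
6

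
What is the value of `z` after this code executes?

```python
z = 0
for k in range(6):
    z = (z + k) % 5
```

Let's trace through this code step by step.

Initialize: z = 0
Entering loop: for k in range(6):

After execution: z = 0
0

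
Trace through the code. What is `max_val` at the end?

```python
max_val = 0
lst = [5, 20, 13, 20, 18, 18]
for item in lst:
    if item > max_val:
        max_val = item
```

Let's trace through this code step by step.

Initialize: max_val = 0
Initialize: lst = [5, 20, 13, 20, 18, 18]
Entering loop: for item in lst:

After execution: max_val = 20
20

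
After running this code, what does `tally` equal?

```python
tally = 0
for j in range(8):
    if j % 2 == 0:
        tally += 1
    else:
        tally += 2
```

Let's trace through this code step by step.

Initialize: tally = 0
Entering loop: for j in range(8):

After execution: tally = 12
12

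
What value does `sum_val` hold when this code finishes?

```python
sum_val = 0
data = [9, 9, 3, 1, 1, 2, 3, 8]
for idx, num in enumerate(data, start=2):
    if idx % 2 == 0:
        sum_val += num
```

Let's trace through this code step by step.

Initialize: sum_val = 0
Initialize: data = [9, 9, 3, 1, 1, 2, 3, 8]
Entering loop: for idx, num in enumerate(data, start=2):

After execution: sum_val = 16
16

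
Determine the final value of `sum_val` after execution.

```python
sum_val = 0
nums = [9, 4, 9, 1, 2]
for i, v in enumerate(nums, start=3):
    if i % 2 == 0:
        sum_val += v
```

Let's trace through this code step by step.

Initialize: sum_val = 0
Initialize: nums = [9, 4, 9, 1, 2]
Entering loop: for i, v in enumerate(nums, start=3):

After execution: sum_val = 5
5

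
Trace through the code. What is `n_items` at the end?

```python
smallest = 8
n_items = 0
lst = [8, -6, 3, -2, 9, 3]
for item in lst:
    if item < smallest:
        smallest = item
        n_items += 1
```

Let's trace through this code step by step.

Initialize: smallest = 8
Initialize: n_items = 0
Initialize: lst = [8, -6, 3, -2, 9, 3]
Entering loop: for item in lst:

After execution: n_items = 1
1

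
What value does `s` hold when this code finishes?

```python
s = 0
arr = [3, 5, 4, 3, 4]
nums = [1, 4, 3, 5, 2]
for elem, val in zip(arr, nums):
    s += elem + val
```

Let's trace through this code step by step.

Initialize: s = 0
Initialize: arr = [3, 5, 4, 3, 4]
Initialize: nums = [1, 4, 3, 5, 2]
Entering loop: for elem, val in zip(arr, nums):

After execution: s = 34
34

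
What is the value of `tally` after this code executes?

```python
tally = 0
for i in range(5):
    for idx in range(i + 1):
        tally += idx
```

Let's trace through this code step by step.

Initialize: tally = 0
Entering loop: for i in range(5):

After execution: tally = 20
20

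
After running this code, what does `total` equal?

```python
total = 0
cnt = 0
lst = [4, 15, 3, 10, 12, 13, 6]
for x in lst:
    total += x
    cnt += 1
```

Let's trace through this code step by step.

Initialize: total = 0
Initialize: cnt = 0
Initialize: lst = [4, 15, 3, 10, 12, 13, 6]
Entering loop: for x in lst:

After execution: total = 63
63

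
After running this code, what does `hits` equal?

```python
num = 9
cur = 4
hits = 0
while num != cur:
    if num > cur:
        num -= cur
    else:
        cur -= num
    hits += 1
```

Let's trace through this code step by step.

Initialize: num = 9
Initialize: cur = 4
Initialize: hits = 0
Entering loop: while num != cur:

After execution: hits = 5
5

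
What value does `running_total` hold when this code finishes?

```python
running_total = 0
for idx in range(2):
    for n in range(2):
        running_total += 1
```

Let's trace through this code step by step.

Initialize: running_total = 0
Entering loop: for idx in range(2):

After execution: running_total = 4
4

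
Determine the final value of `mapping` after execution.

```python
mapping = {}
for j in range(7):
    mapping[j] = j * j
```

Let's trace through this code step by step.

Initialize: mapping = {}
Entering loop: for j in range(7):

After execution: mapping = {0: 0, 1: 1, 2: 4, 3: 9, 4: 16, 5: 25, 6: 36}
{0: 0, 1: 1, 2: 4, 3: 9, 4: 16, 5: 25, 6: 36}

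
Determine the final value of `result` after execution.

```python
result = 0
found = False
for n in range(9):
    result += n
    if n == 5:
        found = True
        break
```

Let's trace through this code step by step.

Initialize: result = 0
Initialize: found = False
Entering loop: for n in range(9):

After execution: result = 15
15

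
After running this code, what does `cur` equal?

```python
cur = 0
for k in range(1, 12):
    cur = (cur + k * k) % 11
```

Let's trace through this code step by step.

Initialize: cur = 0
Entering loop: for k in range(1, 12):

After execution: cur = 0
0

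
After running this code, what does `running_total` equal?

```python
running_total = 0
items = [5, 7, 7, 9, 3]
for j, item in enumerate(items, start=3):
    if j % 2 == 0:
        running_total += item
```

Let's trace through this code step by step.

Initialize: running_total = 0
Initialize: items = [5, 7, 7, 9, 3]
Entering loop: for j, item in enumerate(items, start=3):

After execution: running_total = 16
16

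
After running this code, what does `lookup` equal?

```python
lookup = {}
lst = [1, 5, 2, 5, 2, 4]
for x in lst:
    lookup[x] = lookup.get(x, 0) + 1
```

Let's trace through this code step by step.

Initialize: lookup = {}
Initialize: lst = [1, 5, 2, 5, 2, 4]
Entering loop: for x in lst:

After execution: lookup = {1: 1, 5: 2, 2: 2, 4: 1}
{1: 1, 5: 2, 2: 2, 4: 1}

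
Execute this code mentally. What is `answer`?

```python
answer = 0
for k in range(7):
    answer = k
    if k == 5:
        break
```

Let's trace through this code step by step.

Initialize: answer = 0
Entering loop: for k in range(7):

After execution: answer = 5
5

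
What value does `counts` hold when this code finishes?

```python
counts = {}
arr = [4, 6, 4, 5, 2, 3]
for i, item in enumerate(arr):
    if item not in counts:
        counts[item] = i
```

Let's trace through this code step by step.

Initialize: counts = {}
Initialize: arr = [4, 6, 4, 5, 2, 3]
Entering loop: for i, item in enumerate(arr):

After execution: counts = {4: 0, 6: 1, 5: 3, 2: 4, 3: 5}
{4: 0, 6: 1, 5: 3, 2: 4, 3: 5}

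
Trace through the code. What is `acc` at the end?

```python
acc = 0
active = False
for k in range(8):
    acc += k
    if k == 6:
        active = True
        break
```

Let's trace through this code step by step.

Initialize: acc = 0
Initialize: active = False
Entering loop: for k in range(8):

After execution: acc = 21
21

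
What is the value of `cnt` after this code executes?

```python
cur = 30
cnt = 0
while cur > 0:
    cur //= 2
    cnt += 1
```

Let's trace through this code step by step.

Initialize: cur = 30
Initialize: cnt = 0
Entering loop: while cur > 0:

After execution: cnt = 5
5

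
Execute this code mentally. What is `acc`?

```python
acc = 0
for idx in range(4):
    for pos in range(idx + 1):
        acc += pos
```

Let's trace through this code step by step.

Initialize: acc = 0
Entering loop: for idx in range(4):

After execution: acc = 10
10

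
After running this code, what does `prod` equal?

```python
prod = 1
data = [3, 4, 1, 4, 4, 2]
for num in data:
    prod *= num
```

Let's trace through this code step by step.

Initialize: prod = 1
Initialize: data = [3, 4, 1, 4, 4, 2]
Entering loop: for num in data:

After execution: prod = 384
384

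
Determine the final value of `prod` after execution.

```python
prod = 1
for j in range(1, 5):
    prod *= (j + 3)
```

Let's trace through this code step by step.

Initialize: prod = 1
Entering loop: for j in range(1, 5):

After execution: prod = 840
840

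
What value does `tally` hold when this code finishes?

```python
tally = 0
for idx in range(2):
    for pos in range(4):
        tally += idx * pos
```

Let's trace through this code step by step.

Initialize: tally = 0
Entering loop: for idx in range(2):

After execution: tally = 6
6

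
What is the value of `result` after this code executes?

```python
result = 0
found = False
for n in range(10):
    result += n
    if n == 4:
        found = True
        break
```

Let's trace through this code step by step.

Initialize: result = 0
Initialize: found = False
Entering loop: for n in range(10):

After execution: result = 10
10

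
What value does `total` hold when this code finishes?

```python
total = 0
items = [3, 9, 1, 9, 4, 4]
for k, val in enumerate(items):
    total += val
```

Let's trace through this code step by step.

Initialize: total = 0
Initialize: items = [3, 9, 1, 9, 4, 4]
Entering loop: for k, val in enumerate(items):

After execution: total = 30
30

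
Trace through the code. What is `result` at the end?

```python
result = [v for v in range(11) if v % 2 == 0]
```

Let's trace through this code step by step.

Initialize: result = [v for v in range(11) if v % 2 == 0]

After execution: result = [0, 2, 4, 6, 8, 10]
[0, 2, 4, 6, 8, 10]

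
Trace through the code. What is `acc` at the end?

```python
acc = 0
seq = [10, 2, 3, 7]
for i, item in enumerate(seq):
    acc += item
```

Let's trace through this code step by step.

Initialize: acc = 0
Initialize: seq = [10, 2, 3, 7]
Entering loop: for i, item in enumerate(seq):

After execution: acc = 22
22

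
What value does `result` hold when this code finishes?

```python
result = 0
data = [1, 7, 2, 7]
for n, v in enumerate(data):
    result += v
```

Let's trace through this code step by step.

Initialize: result = 0
Initialize: data = [1, 7, 2, 7]
Entering loop: for n, v in enumerate(data):

After execution: result = 17
17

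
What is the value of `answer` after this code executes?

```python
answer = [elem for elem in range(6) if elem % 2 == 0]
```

Let's trace through this code step by step.

Initialize: answer = [elem for elem in range(6) if elem % 2 == 0]

After execution: answer = [0, 2, 4]
[0, 2, 4]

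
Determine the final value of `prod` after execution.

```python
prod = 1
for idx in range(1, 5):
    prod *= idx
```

Let's trace through this code step by step.

Initialize: prod = 1
Entering loop: for idx in range(1, 5):

After execution: prod = 24
24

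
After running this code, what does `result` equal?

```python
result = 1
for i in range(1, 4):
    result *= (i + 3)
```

Let's trace through this code step by step.

Initialize: result = 1
Entering loop: for i in range(1, 4):

After execution: result = 120
120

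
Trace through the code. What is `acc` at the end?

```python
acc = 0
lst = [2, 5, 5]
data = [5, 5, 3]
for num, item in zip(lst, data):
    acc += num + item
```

Let's trace through this code step by step.

Initialize: acc = 0
Initialize: lst = [2, 5, 5]
Initialize: data = [5, 5, 3]
Entering loop: for num, item in zip(lst, data):

After execution: acc = 25
25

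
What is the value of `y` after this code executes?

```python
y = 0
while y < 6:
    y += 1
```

Let's trace through this code step by step.

Initialize: y = 0
Entering loop: while y < 6:

After execution: y = 6
6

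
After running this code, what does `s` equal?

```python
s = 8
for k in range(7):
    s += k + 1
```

Let's trace through this code step by step.

Initialize: s = 8
Entering loop: for k in range(7):

After execution: s = 36
36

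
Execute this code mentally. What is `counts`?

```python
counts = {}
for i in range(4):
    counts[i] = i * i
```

Let's trace through this code step by step.

Initialize: counts = {}
Entering loop: for i in range(4):

After execution: counts = {0: 0, 1: 1, 2: 4, 3: 9}
{0: 0, 1: 1, 2: 4, 3: 9}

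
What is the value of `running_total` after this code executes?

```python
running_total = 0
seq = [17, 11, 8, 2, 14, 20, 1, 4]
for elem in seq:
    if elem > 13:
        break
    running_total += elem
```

Let's trace through this code step by step.

Initialize: running_total = 0
Initialize: seq = [17, 11, 8, 2, 14, 20, 1, 4]
Entering loop: for elem in seq:

After execution: running_total = 0
0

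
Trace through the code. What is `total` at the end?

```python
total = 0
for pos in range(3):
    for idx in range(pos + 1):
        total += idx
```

Let's trace through this code step by step.

Initialize: total = 0
Entering loop: for pos in range(3):

After execution: total = 4
4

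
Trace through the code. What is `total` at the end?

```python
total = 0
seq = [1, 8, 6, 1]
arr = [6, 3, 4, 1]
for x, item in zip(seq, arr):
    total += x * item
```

Let's trace through this code step by step.

Initialize: total = 0
Initialize: seq = [1, 8, 6, 1]
Initialize: arr = [6, 3, 4, 1]
Entering loop: for x, item in zip(seq, arr):

After execution: total = 55
55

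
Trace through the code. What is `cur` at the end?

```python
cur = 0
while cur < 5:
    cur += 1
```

Let's trace through this code step by step.

Initialize: cur = 0
Entering loop: while cur < 5:

After execution: cur = 5
5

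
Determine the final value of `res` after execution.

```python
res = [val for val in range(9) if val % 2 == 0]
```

Let's trace through this code step by step.

Initialize: res = [val for val in range(9) if val % 2 == 0]

After execution: res = [0, 2, 4, 6, 8]
[0, 2, 4, 6, 8]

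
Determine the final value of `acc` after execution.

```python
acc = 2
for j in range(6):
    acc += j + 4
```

Let's trace through this code step by step.

Initialize: acc = 2
Entering loop: for j in range(6):

After execution: acc = 41
41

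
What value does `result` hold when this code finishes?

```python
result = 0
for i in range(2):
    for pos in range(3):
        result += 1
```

Let's trace through this code step by step.

Initialize: result = 0
Entering loop: for i in range(2):

After execution: result = 6
6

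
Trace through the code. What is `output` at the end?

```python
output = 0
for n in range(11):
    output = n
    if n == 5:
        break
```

Let's trace through this code step by step.

Initialize: output = 0
Entering loop: for n in range(11):

After execution: output = 5
5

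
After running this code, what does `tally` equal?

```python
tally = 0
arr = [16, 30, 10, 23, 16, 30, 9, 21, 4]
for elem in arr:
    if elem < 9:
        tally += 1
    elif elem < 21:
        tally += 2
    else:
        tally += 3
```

Let's trace through this code step by step.

Initialize: tally = 0
Initialize: arr = [16, 30, 10, 23, 16, 30, 9, 21, 4]
Entering loop: for elem in arr:

After execution: tally = 21
21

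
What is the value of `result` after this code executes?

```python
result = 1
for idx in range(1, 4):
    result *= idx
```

Let's trace through this code step by step.

Initialize: result = 1
Entering loop: for idx in range(1, 4):

After execution: result = 6
6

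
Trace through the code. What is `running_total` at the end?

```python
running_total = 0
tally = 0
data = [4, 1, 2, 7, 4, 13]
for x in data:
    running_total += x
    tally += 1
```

Let's trace through this code step by step.

Initialize: running_total = 0
Initialize: tally = 0
Initialize: data = [4, 1, 2, 7, 4, 13]
Entering loop: for x in data:

After execution: running_total = 31
31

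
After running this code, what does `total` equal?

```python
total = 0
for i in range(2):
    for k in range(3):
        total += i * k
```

Let's trace through this code step by step.

Initialize: total = 0
Entering loop: for i in range(2):

After execution: total = 3
3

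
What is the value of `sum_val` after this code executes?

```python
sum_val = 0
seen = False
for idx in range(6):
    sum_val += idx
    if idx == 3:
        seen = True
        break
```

Let's trace through this code step by step.

Initialize: sum_val = 0
Initialize: seen = False
Entering loop: for idx in range(6):

After execution: sum_val = 6
6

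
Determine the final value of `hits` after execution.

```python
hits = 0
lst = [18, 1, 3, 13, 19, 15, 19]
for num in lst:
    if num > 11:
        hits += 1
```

Let's trace through this code step by step.

Initialize: hits = 0
Initialize: lst = [18, 1, 3, 13, 19, 15, 19]
Entering loop: for num in lst:

After execution: hits = 5
5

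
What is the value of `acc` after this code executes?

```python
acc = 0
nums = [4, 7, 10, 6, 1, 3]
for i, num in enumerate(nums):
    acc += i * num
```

Let's trace through this code step by step.

Initialize: acc = 0
Initialize: nums = [4, 7, 10, 6, 1, 3]
Entering loop: for i, num in enumerate(nums):

After execution: acc = 64
64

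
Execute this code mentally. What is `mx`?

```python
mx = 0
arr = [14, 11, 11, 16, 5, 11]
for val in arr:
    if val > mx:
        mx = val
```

Let's trace through this code step by step.

Initialize: mx = 0
Initialize: arr = [14, 11, 11, 16, 5, 11]
Entering loop: for val in arr:

After execution: mx = 16
16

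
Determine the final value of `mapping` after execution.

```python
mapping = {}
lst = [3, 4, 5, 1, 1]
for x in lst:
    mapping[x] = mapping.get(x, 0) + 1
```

Let's trace through this code step by step.

Initialize: mapping = {}
Initialize: lst = [3, 4, 5, 1, 1]
Entering loop: for x in lst:

After execution: mapping = {3: 1, 4: 1, 5: 1, 1: 2}
{3: 1, 4: 1, 5: 1, 1: 2}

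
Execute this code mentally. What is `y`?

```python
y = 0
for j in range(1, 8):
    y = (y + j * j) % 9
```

Let's trace through this code step by step.

Initialize: y = 0
Entering loop: for j in range(1, 8):

After execution: y = 5
5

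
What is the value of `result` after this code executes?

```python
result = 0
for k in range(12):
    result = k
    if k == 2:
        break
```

Let's trace through this code step by step.

Initialize: result = 0
Entering loop: for k in range(12):

After execution: result = 2
2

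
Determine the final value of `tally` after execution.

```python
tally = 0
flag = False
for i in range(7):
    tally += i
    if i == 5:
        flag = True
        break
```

Let's trace through this code step by step.

Initialize: tally = 0
Initialize: flag = False
Entering loop: for i in range(7):

After execution: tally = 15
15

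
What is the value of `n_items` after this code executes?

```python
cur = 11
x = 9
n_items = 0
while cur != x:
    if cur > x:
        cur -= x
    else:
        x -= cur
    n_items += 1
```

Let's trace through this code step by step.

Initialize: cur = 11
Initialize: x = 9
Initialize: n_items = 0
Entering loop: while cur != x:

After execution: n_items = 6
6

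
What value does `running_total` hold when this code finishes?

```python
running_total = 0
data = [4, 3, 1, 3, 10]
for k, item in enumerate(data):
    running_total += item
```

Let's trace through this code step by step.

Initialize: running_total = 0
Initialize: data = [4, 3, 1, 3, 10]
Entering loop: for k, item in enumerate(data):

After execution: running_total = 21
21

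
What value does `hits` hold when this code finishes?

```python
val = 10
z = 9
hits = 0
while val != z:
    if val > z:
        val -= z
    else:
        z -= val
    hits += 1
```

Let's trace through this code step by step.

Initialize: val = 10
Initialize: z = 9
Initialize: hits = 0
Entering loop: while val != z:

After execution: hits = 9
9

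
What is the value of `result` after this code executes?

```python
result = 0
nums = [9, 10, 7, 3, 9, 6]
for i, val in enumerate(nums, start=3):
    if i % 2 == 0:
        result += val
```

Let's trace through this code step by step.

Initialize: result = 0
Initialize: nums = [9, 10, 7, 3, 9, 6]
Entering loop: for i, val in enumerate(nums, start=3):

After execution: result = 19
19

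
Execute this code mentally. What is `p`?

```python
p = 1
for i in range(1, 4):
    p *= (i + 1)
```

Let's trace through this code step by step.

Initialize: p = 1
Entering loop: for i in range(1, 4):

After execution: p = 24
24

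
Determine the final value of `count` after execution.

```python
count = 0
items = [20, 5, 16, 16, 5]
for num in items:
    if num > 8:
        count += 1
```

Let's trace through this code step by step.

Initialize: count = 0
Initialize: items = [20, 5, 16, 16, 5]
Entering loop: for num in items:

After execution: count = 3
3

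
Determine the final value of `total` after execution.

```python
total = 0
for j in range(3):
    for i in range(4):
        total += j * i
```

Let's trace through this code step by step.

Initialize: total = 0
Entering loop: for j in range(3):

After execution: total = 18
18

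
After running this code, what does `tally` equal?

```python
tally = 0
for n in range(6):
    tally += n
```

Let's trace through this code step by step.

Initialize: tally = 0
Entering loop: for n in range(6):

After execution: tally = 15
15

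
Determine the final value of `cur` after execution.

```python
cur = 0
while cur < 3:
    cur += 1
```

Let's trace through this code step by step.

Initialize: cur = 0
Entering loop: while cur < 3:

After execution: cur = 3
3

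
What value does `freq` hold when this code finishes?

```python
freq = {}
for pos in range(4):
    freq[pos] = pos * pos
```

Let's trace through this code step by step.

Initialize: freq = {}
Entering loop: for pos in range(4):

After execution: freq = {0: 0, 1: 1, 2: 4, 3: 9}
{0: 0, 1: 1, 2: 4, 3: 9}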